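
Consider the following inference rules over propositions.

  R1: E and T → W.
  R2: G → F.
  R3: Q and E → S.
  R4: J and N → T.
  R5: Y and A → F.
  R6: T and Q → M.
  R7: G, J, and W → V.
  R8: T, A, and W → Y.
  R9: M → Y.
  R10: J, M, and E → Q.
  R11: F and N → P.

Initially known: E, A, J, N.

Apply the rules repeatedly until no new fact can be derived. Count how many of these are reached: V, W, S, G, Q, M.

From J and N, R4 gives T.
E and T hold, so W follows (R1).
V would need G, J, and W (R7), but G is never established.
W: reached.
S would need Q and E (R3), but Q is never established.
No rule produces G, and it is not given.
Q would need J, M, and E (R10), but M is never established.
M would need T and Q (R6), but Q is never established.
Reached: W — 1 of the 6.

1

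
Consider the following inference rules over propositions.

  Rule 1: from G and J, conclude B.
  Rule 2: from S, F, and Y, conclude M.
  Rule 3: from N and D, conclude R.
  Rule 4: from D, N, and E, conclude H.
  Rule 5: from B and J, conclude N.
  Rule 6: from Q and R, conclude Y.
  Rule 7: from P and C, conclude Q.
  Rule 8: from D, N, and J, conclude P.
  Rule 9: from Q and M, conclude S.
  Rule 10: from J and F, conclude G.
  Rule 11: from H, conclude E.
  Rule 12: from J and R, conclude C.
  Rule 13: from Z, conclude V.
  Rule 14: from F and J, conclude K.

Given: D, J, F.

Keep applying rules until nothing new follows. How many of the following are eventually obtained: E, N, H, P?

2

J and F hold, so G follows (Rule 10).
G and J hold, so B follows (Rule 1).
B and J hold, so N follows (Rule 5).
D, N, and J hold, so P follows (Rule 8).
E would need H (Rule 11), but H is never established.
N: reached.
H would need D, N, and E (Rule 4), but E is never established.
P: reached.
Reached: N and P — 2 of the 4.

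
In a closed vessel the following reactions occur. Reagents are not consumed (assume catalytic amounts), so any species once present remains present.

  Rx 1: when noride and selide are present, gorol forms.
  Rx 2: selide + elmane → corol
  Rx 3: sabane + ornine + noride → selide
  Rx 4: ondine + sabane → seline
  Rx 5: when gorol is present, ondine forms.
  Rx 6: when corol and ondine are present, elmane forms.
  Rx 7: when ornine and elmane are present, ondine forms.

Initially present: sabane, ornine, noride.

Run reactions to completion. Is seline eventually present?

sabane, ornine, and noride present → selide forms (Rx 3).
noride and selide present → gorol forms (Rx 1).
gorol present → ondine forms (Rx 5).
ondine and sabane present → seline forms (Rx 4).

Yes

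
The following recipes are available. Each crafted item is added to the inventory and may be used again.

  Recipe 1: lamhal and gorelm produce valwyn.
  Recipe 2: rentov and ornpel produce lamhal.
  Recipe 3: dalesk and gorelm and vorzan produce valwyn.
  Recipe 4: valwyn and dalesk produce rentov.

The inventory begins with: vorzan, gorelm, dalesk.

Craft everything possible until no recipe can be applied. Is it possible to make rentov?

Using Recipe 3, dalesk, gorelm, and vorzan make valwyn.
valwyn and dalesk → rentov (Recipe 4).

Yes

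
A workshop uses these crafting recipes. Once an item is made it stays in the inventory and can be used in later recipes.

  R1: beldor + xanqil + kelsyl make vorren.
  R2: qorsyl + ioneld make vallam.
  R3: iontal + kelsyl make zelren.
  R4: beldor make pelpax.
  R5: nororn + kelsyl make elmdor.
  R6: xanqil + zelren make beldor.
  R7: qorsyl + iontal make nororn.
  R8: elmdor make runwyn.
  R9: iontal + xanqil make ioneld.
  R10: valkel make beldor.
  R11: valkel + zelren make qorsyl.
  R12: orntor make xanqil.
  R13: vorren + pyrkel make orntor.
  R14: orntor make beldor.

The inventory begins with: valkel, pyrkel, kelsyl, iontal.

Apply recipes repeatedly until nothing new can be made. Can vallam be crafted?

vallam would need qorsyl and ioneld (R2), but ioneld is never obtained.

No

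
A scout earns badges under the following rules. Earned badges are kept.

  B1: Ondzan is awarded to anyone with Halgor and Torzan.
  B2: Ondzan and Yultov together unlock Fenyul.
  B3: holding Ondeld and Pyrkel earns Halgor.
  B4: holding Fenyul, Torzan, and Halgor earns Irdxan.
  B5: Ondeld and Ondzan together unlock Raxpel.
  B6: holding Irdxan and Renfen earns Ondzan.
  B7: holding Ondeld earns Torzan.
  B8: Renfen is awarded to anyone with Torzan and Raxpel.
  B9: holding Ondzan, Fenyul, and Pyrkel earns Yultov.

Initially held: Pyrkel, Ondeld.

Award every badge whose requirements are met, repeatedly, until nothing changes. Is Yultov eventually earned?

No

Yultov would need Ondzan, Fenyul, and Pyrkel (B9), but Fenyul is never earned.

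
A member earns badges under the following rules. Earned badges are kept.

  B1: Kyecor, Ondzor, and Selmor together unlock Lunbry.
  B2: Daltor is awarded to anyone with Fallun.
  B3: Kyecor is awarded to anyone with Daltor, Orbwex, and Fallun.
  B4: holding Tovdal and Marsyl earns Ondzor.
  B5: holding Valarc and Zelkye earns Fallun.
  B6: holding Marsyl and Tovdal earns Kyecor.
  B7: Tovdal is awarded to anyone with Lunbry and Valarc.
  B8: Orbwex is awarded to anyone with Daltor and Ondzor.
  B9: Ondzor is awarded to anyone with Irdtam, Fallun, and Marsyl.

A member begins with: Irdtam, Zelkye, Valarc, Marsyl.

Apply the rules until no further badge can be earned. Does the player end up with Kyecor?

Yes

With Valarc and Zelkye, Fallun is earned (B5).
With Irdtam, Fallun, and Marsyl, Ondzor is earned (B9).
With Fallun, Daltor is earned (B2).
With Daltor and Ondzor, Orbwex is earned (B8).
With Daltor, Orbwex, and Fallun, Kyecor is earned (B3).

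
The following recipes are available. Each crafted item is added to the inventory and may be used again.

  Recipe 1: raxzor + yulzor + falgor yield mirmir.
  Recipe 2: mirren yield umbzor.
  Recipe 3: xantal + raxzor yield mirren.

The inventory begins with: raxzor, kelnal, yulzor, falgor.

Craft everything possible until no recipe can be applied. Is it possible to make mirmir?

Using Recipe 1, raxzor, yulzor, and falgor make mirmir.

Yes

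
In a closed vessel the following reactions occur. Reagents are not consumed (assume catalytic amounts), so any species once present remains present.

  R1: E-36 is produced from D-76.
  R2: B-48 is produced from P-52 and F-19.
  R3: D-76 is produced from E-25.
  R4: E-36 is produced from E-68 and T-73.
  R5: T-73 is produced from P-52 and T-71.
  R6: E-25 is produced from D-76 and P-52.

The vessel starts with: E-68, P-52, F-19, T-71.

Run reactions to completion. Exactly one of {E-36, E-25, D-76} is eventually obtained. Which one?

E-36

P-52 and T-71 present → T-73 forms (R5).
E-68 and T-73 present → E-36 forms (R4).
D-76 would need E-25 (R3), but E-25 never forms. E-25 would need D-76 and P-52 (R6), but D-76 never forms.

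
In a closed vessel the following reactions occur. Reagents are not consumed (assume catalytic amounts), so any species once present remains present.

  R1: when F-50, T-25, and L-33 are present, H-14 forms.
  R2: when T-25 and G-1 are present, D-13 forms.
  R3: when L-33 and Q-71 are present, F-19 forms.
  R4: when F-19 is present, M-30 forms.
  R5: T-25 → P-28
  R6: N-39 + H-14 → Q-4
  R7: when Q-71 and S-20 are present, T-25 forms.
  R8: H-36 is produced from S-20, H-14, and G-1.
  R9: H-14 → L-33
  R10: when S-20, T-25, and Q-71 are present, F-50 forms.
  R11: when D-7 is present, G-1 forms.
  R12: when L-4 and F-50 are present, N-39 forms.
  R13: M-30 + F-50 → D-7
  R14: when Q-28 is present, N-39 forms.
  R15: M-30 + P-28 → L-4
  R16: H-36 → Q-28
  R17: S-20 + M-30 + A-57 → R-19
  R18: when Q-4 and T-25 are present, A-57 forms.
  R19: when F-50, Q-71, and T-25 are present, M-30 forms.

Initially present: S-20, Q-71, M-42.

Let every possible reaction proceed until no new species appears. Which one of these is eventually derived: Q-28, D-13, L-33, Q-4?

Q-71 and S-20 present → T-25 forms (R7).
S-20, T-25, and Q-71 present → F-50 forms (R10).
F-50, Q-71, and T-25 present → M-30 forms (R19).
M-30 and F-50 present → D-7 forms (R13).
D-7 present → G-1 forms (R11).
T-25 and G-1 present → D-13 forms (R2).
L-33 would need H-14 (R9), but H-14 never forms. Q-28 would need H-36 (R16), but H-36 never forms. Q-4 would need N-39 and H-14 (R6), but H-14 never forms.

D-13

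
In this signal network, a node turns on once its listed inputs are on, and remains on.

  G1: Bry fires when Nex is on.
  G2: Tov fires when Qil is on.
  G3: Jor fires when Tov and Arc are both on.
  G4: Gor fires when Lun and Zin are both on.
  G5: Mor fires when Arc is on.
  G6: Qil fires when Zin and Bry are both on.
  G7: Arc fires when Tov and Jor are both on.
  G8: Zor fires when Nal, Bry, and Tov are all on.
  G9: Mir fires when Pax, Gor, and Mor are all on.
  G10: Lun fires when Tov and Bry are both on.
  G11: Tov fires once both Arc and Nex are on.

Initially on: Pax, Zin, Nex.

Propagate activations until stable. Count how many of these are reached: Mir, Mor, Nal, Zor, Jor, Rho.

0

Mir would need Pax, Gor, and Mor (G9), but Mor never turns on.
Mor would need Arc (G5), but Arc never turns on.
No rule produces Nal, and it is not given.
Zor would need Nal, Bry, and Tov (G8), but Nal never turns on.
Jor would need Tov and Arc (G3), but Arc never turns on.
No rule produces Rho, and it is not given.
None of the 6 are reached.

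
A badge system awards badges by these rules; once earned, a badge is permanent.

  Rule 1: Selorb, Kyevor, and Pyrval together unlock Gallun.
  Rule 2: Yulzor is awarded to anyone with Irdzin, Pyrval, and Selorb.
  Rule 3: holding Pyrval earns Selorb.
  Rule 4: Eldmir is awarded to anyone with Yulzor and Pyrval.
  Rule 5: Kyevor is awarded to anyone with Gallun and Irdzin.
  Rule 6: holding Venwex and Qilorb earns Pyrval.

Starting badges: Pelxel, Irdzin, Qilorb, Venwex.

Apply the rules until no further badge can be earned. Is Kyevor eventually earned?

No

Kyevor would need Gallun and Irdzin (Rule 5), but Gallun is never earned.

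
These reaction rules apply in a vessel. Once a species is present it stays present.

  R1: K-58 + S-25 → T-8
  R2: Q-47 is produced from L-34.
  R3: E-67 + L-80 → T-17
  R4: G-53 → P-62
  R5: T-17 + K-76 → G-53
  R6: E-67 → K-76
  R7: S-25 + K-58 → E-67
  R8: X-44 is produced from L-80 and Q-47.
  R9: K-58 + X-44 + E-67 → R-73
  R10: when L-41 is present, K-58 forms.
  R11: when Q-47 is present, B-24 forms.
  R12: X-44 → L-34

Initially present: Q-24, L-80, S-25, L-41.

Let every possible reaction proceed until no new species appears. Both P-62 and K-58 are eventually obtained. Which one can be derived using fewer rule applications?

K-58: L-41 present → K-58 forms (R10). [1 rule application]
P-62: L-41 present → K-58 forms (R10). S-25 and K-58 present → E-67 forms (R7). E-67 present → K-76 forms (R6). E-67 and L-80 present → T-17 forms (R3). T-17 and K-76 present → G-53 forms (R5). G-53 present → P-62 forms (R4). [6 rule applications]
K-58 needs fewer.

K-58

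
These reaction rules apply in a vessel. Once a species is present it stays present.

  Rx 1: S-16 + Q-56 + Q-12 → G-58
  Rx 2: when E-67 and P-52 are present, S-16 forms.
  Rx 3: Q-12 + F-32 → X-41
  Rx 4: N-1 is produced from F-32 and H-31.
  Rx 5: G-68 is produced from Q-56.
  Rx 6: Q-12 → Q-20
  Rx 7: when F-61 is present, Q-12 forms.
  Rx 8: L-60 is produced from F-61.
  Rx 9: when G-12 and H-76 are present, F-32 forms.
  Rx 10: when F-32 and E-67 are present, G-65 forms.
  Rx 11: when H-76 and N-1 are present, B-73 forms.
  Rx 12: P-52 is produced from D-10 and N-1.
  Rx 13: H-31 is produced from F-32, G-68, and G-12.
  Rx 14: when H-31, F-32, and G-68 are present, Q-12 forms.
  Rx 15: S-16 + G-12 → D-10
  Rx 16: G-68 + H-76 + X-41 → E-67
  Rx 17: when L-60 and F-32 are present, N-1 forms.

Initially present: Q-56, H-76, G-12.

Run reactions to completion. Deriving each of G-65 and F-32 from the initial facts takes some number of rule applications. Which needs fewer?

F-32

F-32: G-12 and H-76 present → F-32 forms (Rx 9). [1 rule application]
G-65: Q-56 present → G-68 forms (Rx 5). G-12 and H-76 present → F-32 forms (Rx 9). F-32, G-68, and G-12 present → H-31 forms (Rx 13). H-31, F-32, and G-68 present → Q-12 forms (Rx 14). Q-12 and F-32 present → X-41 forms (Rx 3). G-68, H-76, and X-41 present → E-67 forms (Rx 16). F-32 and E-67 present → G-65 forms (Rx 10). [7 rule applications]
F-32 needs fewer.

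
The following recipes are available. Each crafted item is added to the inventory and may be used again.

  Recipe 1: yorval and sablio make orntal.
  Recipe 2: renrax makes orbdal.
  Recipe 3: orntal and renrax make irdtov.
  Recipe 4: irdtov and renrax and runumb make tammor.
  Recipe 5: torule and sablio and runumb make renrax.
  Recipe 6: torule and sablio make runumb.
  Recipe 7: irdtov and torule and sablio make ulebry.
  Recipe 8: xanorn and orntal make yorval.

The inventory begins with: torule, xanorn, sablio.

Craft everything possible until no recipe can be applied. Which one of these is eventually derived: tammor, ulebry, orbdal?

torule and sablio → runumb (Recipe 6).
Using Recipe 5, torule, sablio, and runumb make renrax.
Using Recipe 2, renrax makes orbdal.
ulebry would need irdtov, torule, and sablio (Recipe 7), but irdtov is never obtained. tammor would need irdtov, renrax, and runumb (Recipe 4), but irdtov is never obtained.

orbdal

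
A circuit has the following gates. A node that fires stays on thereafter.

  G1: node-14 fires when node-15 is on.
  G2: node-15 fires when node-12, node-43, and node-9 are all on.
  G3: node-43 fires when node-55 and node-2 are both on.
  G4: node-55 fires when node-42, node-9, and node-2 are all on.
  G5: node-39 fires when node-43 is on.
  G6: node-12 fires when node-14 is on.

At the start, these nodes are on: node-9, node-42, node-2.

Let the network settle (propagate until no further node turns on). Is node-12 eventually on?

No

node-12 would need node-14 (G6), but node-14 never turns on.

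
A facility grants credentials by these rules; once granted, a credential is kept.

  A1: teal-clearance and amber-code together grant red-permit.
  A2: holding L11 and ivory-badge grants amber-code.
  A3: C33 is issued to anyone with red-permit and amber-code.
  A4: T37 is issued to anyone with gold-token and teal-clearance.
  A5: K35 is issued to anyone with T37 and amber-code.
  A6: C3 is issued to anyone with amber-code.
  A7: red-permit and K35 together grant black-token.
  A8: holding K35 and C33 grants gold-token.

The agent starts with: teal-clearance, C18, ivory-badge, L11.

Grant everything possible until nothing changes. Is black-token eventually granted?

black-token would need red-permit and K35 (A7), but K35 is never granted.

No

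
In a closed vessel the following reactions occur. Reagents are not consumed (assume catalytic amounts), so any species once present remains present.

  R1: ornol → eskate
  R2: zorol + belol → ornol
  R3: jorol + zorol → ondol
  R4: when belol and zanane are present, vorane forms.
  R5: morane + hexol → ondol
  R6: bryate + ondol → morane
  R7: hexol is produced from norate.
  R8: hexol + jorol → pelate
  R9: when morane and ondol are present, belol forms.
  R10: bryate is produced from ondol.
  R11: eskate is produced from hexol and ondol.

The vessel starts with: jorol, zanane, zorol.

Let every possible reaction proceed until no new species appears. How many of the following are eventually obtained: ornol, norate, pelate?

1

jorol and zorol present → ondol forms (R3).
ondol present → bryate forms (R10).
bryate and ondol present → morane forms (R6).
morane and ondol present → belol forms (R9).
zorol and belol present → ornol forms (R2).
ornol: reached.
No rule produces norate, and it is not given.
pelate would need hexol and jorol (R8), but hexol never forms.
Reached: ornol — 1 of the 3.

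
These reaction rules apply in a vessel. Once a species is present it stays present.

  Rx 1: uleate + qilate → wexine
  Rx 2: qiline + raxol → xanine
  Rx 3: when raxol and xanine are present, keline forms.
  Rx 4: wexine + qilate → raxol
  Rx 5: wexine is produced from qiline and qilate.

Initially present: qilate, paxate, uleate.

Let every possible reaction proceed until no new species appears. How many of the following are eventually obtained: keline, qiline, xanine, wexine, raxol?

uleate and qilate present → wexine forms (Rx 1).
wexine and qilate present → raxol forms (Rx 4).
keline would need raxol and xanine (Rx 3), but xanine never forms.
No rule produces qiline, and it is not given.
xanine would need qiline and raxol (Rx 2), but qiline never forms.
wexine: reached.
raxol: reached.
Reached: wexine and raxol — 2 of the 5.

2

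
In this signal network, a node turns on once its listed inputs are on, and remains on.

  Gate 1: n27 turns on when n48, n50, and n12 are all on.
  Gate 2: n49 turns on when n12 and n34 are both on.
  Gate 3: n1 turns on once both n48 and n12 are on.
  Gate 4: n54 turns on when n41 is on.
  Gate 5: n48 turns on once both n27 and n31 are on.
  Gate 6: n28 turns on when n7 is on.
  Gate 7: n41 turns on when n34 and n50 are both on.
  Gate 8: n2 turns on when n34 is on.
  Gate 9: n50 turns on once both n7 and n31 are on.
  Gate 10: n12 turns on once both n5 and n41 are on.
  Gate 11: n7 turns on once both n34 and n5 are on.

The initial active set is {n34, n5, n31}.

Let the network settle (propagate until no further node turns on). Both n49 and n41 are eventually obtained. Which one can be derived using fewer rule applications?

n41

n41: n34 and n5 are on, so n7 turns on (Gate 11). Gate 9: n7 and n31 on → n50 on. Gate 7: n34 and n50 on → n41 on. [3 rule applications]
n49: Gate 11: n34 and n5 on → n7 on. n7 and n31 are on, so n50 turns on (Gate 9). n34 and n50 are on, so n41 turns on (Gate 7). Gate 10: n5 and n41 on → n12 on. Gate 2: n12 and n34 on → n49 on. [5 rule applications]
n41 needs fewer.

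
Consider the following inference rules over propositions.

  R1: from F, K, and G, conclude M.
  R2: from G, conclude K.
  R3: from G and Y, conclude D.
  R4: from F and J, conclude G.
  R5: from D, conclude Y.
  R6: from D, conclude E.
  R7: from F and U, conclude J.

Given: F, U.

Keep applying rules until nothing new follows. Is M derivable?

From F and U, R7 gives J.
F and J hold, so G follows (R4).
G holds, so K follows (R2).
F, K, and G hold, so M follows (R1).

Yes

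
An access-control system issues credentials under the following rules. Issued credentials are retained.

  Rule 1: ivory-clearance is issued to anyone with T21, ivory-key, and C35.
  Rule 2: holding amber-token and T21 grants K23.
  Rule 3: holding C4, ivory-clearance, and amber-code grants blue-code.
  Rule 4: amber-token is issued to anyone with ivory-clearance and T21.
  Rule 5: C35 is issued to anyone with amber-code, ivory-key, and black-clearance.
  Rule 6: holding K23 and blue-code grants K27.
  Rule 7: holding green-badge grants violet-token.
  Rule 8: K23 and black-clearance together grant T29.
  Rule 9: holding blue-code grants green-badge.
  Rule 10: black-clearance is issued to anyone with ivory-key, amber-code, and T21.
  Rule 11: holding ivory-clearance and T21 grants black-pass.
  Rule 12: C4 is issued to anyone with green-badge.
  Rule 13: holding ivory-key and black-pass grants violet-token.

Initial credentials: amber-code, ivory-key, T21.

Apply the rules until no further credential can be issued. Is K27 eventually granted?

No

K27 would need K23 and blue-code (Rule 6), but blue-code is never granted.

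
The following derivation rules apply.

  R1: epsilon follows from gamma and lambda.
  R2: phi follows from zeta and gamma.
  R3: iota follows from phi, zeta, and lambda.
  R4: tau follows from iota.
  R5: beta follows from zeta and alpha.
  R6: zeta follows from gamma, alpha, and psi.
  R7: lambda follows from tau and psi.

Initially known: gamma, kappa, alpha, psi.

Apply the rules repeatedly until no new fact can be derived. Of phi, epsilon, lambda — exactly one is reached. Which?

gamma, alpha, and psi hold, so zeta follows (R6).
zeta and gamma hold, so phi follows (R2).
lambda would need tau and psi (R7), but tau is never established. epsilon would need gamma and lambda (R1), but lambda is never established.

phi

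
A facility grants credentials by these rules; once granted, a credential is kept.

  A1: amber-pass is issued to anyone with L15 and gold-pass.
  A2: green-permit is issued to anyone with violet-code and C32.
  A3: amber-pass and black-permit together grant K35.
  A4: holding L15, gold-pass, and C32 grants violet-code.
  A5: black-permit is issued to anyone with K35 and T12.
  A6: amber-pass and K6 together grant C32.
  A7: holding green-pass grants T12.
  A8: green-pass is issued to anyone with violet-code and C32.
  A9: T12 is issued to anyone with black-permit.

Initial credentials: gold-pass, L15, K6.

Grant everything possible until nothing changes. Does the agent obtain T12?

Yes

Holding L15 and gold-pass grants amber-pass (A1).
Holding amber-pass and K6 grants C32 (A6).
Holding L15, gold-pass, and C32 grants violet-code (A4).
Holding violet-code and C32 grants green-pass (A8).
Holding green-pass grants T12 (A7).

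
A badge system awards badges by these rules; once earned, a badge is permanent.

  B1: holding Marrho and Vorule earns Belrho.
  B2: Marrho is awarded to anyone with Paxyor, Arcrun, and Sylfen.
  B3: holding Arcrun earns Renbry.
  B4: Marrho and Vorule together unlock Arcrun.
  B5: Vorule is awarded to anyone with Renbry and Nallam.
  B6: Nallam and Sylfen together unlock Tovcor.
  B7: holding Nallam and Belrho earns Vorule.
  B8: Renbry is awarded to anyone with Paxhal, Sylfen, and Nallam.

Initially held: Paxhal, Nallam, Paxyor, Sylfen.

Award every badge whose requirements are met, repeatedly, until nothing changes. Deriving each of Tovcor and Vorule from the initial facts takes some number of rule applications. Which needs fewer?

Tovcor

Tovcor: With Nallam and Sylfen, Tovcor is earned (B6). [1 rule application]
Vorule: With Paxhal, Sylfen, and Nallam, Renbry is earned (B8). With Renbry and Nallam, Vorule is earned (B5). [2 rule applications]
Tovcor needs fewer.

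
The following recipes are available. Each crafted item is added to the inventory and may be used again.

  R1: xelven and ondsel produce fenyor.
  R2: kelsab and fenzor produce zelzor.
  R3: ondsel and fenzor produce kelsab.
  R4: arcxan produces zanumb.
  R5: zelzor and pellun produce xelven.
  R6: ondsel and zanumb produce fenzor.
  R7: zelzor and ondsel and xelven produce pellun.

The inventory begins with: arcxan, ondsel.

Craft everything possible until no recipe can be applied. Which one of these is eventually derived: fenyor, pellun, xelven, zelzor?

zelzor

arcxan → zanumb (R4).
Using R6, ondsel and zanumb make fenzor.
Using R3, ondsel and fenzor make kelsab.
Using R2, kelsab and fenzor make zelzor.
pellun would need zelzor, ondsel, and xelven (R7), but xelven is never obtained. fenyor would need xelven and ondsel (R1), but xelven is never obtained. xelven would need zelzor and pellun (R5), but pellun is never obtained.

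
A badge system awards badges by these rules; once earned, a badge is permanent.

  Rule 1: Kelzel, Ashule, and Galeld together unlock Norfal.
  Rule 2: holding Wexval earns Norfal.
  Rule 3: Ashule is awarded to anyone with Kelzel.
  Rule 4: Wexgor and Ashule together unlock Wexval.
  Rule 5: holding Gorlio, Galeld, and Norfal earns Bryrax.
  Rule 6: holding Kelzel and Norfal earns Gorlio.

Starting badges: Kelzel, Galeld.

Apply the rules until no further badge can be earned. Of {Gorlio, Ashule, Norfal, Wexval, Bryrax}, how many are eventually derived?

4

With Kelzel, Ashule is earned (Rule 3).
With Kelzel, Ashule, and Galeld, Norfal is earned (Rule 1).
With Kelzel and Norfal, Gorlio is earned (Rule 6).
With Gorlio, Galeld, and Norfal, Bryrax is earned (Rule 5).
Gorlio: reached.
Ashule: reached.
Norfal: reached.
Wexval would need Wexgor and Ashule (Rule 4), but Wexgor is never earned.
Bryrax: reached.
Reached: Gorlio, Ashule, Norfal, and Bryrax — 4 of the 5.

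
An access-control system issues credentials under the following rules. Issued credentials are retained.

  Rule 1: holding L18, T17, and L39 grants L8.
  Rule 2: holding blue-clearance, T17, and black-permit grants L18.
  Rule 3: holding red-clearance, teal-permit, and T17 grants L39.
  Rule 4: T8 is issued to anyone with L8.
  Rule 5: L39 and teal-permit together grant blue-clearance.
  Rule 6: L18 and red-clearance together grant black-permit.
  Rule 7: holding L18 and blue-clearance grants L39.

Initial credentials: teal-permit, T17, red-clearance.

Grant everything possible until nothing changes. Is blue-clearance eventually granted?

Yes

Holding red-clearance, teal-permit, and T17 grants L39 (Rule 3).
Holding L39 and teal-permit grants blue-clearance (Rule 5).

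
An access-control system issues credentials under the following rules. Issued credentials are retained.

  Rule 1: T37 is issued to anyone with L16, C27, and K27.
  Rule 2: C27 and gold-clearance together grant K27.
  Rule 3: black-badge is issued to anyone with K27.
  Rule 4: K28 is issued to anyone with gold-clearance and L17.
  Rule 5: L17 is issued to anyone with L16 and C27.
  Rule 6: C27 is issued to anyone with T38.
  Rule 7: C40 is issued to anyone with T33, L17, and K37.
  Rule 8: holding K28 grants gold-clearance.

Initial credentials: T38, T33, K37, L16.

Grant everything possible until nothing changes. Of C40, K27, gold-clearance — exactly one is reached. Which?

Holding T38 grants C27 (Rule 6).
Holding L16 and C27 grants L17 (Rule 5).
Holding T33, L17, and K37 grants C40 (Rule 7).
K27 would need C27 and gold-clearance (Rule 2), but gold-clearance is never granted. gold-clearance would need K28 (Rule 8), but K28 is never granted.

C40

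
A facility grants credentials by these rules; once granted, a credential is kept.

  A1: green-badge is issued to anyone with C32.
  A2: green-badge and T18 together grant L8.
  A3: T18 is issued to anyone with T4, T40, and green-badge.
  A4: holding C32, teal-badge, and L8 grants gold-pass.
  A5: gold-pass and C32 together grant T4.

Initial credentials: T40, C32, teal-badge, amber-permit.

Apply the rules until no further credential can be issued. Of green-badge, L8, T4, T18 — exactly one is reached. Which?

Holding C32 grants green-badge (A1).
T4 would need gold-pass and C32 (A5), but gold-pass is never granted. L8 would need green-badge and T18 (A2), but T18 is never granted. T18 would need T4, T40, and green-badge (A3), but T4 is never granted.

green-badge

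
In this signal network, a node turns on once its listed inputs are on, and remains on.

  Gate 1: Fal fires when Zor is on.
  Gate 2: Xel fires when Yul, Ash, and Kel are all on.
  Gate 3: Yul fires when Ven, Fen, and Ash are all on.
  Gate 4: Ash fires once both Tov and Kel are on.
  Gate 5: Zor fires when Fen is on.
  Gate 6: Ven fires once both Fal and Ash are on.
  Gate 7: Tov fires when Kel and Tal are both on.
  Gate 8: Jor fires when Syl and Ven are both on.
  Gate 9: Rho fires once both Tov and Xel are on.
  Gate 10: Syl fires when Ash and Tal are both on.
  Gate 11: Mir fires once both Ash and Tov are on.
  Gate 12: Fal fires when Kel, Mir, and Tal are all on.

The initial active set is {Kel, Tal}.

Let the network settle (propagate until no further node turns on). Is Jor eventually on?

Gate 7: Kel and Tal on → Tov on.
Tov and Kel are on, so Ash fires (Gate 4).
Gate 11: Ash and Tov on → Mir on.
Ash and Tal are on, so Syl fires (Gate 10).
Kel, Mir, and Tal are on, so Fal fires (Gate 12).
Gate 6: Fal and Ash on → Ven on.
Gate 8: Syl and Ven on → Jor on.

Yes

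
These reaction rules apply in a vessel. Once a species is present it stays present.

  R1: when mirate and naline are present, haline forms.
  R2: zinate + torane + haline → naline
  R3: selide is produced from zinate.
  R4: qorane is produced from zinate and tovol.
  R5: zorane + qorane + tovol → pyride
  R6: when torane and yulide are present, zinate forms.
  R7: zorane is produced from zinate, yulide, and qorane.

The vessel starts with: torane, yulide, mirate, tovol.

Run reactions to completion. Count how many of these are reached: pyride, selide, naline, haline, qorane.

torane and yulide present → zinate forms (R6).
zinate present → selide forms (R3).
zinate and tovol present → qorane forms (R4).
zinate, yulide, and qorane present → zorane forms (R7).
zorane, qorane, and tovol present → pyride forms (R5).
pyride: reached.
selide: reached.
naline would need zinate, torane, and haline (R2), but haline never forms.
haline would need mirate and naline (R1), but naline never forms.
qorane: reached.
Reached: pyride, selide, and qorane — 3 of the 5.

3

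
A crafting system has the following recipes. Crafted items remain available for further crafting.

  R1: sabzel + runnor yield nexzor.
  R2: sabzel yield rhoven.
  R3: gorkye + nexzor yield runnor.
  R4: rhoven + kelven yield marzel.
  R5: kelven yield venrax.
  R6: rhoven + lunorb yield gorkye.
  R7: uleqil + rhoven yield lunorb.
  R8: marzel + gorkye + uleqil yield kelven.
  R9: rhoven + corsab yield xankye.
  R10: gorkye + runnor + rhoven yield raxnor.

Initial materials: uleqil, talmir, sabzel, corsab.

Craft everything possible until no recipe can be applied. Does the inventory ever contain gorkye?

sabzel → rhoven (R2).
uleqil + rhoven → lunorb (R7).
rhoven + lunorb → gorkye (R6).

Yes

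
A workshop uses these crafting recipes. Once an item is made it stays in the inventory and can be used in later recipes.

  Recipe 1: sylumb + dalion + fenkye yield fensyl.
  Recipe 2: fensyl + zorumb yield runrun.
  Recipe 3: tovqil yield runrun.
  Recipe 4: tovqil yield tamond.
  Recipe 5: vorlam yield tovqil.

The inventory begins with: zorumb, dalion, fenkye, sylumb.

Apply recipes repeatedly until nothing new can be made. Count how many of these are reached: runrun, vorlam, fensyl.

Using Recipe 1, sylumb, dalion, and fenkye make fensyl.
Using Recipe 2, fensyl and zorumb make runrun.
runrun: reached.
No rule produces vorlam, and it is not given.
fensyl: reached.
Reached: runrun and fensyl — 2 of the 3.

2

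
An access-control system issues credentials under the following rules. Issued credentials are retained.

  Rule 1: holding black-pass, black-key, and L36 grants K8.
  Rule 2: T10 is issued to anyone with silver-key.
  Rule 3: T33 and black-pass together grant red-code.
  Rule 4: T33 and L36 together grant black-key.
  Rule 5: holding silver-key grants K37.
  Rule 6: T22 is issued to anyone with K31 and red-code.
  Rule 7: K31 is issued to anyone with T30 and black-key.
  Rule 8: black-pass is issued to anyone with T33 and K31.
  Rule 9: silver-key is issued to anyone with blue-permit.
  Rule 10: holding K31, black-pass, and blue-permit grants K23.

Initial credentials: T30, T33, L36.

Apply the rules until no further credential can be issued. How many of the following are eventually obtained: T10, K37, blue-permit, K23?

0

T10 would need silver-key (Rule 2), but silver-key is never granted.
K37 would need silver-key (Rule 5), but silver-key is never granted.
No rule produces blue-permit, and it is not given.
K23 would need K31, black-pass, and blue-permit (Rule 10), but blue-permit is never granted.
None of the 4 are reached.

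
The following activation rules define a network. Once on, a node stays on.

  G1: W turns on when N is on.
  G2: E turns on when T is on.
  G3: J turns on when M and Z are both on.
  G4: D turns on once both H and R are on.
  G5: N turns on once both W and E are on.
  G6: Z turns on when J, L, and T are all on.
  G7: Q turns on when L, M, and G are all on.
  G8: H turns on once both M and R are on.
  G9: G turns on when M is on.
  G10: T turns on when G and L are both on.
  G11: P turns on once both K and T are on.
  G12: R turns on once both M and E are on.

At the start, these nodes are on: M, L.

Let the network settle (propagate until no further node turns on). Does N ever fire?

N would need W and E (G5), but W never turns on.

No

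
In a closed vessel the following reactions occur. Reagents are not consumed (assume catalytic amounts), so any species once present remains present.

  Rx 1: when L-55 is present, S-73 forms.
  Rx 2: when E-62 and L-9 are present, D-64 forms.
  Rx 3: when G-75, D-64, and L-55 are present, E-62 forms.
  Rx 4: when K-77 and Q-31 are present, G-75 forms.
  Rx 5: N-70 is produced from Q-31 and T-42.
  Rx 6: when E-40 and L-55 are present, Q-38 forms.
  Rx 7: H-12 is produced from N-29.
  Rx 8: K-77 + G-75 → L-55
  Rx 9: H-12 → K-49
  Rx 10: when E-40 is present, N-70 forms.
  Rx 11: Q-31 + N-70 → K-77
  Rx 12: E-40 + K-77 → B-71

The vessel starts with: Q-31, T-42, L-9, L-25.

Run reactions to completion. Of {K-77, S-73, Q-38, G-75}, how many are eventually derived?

Q-31 and T-42 present → N-70 forms (Rx 5).
Q-31 and N-70 present → K-77 forms (Rx 11).
K-77 and Q-31 present → G-75 forms (Rx 4).
K-77 and G-75 present → L-55 forms (Rx 8).
L-55 present → S-73 forms (Rx 1).
K-77: reached.
S-73: reached.
Q-38 would need E-40 and L-55 (Rx 6), but E-40 never forms.
G-75: reached.
Reached: K-77, S-73, and G-75 — 3 of the 4.

3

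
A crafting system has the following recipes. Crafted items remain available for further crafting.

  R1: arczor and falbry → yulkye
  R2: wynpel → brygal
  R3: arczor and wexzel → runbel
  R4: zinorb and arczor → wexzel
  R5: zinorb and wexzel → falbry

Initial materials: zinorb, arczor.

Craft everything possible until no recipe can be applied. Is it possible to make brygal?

No

brygal would need wynpel (R2), but wynpel is never obtained.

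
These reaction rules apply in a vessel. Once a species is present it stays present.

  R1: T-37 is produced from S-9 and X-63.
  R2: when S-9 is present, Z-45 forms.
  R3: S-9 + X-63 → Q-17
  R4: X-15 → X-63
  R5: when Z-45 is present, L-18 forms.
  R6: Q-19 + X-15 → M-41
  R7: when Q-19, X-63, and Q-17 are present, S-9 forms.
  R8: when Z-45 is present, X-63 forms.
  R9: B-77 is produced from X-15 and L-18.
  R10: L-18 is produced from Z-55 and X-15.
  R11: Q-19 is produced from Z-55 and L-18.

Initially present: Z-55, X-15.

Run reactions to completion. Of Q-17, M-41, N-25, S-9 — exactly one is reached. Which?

Z-55 and X-15 present → L-18 forms (R10).
Z-55 and L-18 present → Q-19 forms (R11).
Q-19 and X-15 present → M-41 forms (R6).
Q-17 would need S-9 and X-63 (R3), but S-9 never forms. No rule produces N-25, and it is not given. S-9 would need Q-19, X-63, and Q-17 (R7), but Q-17 never forms.

M-41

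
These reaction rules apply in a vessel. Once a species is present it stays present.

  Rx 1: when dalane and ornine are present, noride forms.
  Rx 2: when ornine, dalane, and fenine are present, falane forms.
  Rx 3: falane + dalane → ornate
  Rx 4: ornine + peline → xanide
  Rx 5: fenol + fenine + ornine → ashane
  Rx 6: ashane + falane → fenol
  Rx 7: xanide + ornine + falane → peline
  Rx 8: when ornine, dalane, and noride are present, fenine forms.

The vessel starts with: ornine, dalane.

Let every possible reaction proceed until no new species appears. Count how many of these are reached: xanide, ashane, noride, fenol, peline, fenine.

2

dalane and ornine present → noride forms (Rx 1).
ornine, dalane, and noride present → fenine forms (Rx 8).
xanide would need ornine and peline (Rx 4), but peline never forms.
ashane would need fenol, fenine, and ornine (Rx 5), but fenol never forms.
noride: reached.
fenol would need ashane and falane (Rx 6), but ashane never forms.
peline would need xanide, ornine, and falane (Rx 7), but xanide never forms.
fenine: reached.
Reached: noride and fenine — 2 of the 6.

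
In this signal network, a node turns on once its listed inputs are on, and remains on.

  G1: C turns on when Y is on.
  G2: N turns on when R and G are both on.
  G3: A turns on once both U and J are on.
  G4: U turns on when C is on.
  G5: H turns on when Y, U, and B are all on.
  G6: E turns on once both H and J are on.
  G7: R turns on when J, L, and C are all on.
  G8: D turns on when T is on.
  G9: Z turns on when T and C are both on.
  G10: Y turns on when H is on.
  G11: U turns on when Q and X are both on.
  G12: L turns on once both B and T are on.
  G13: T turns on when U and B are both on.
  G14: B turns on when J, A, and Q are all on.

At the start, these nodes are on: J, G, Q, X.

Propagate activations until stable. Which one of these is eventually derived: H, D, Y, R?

D

G11: Q and X on → U on.
U and J are on, so A turns on (G3).
J, A, and Q are on, so B turns on (G14).
U and B are on, so T turns on (G13).
T is on, so D turns on (G8).
Y would need H (G10), but H never turns on. H would need Y, U, and B (G5), but Y never turns on. R would need J, L, and C (G7), but C never turns on.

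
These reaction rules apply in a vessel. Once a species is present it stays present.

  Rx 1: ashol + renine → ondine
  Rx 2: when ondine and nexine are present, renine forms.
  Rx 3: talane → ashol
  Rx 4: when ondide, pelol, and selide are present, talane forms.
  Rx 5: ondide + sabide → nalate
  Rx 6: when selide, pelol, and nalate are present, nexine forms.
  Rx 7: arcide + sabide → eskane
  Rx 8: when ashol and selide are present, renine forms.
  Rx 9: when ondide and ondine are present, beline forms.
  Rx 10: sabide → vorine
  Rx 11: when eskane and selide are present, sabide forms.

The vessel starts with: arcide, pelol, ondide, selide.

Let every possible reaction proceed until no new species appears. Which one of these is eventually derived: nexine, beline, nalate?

beline

ondide, pelol, and selide present → talane forms (Rx 4).
talane present → ashol forms (Rx 3).
ashol and selide present → renine forms (Rx 8).
ashol and renine present → ondine forms (Rx 1).
ondide and ondine present → beline forms (Rx 9).
nexine would need selide, pelol, and nalate (Rx 6), but nalate never forms. nalate would need ondide and sabide (Rx 5), but sabide never forms.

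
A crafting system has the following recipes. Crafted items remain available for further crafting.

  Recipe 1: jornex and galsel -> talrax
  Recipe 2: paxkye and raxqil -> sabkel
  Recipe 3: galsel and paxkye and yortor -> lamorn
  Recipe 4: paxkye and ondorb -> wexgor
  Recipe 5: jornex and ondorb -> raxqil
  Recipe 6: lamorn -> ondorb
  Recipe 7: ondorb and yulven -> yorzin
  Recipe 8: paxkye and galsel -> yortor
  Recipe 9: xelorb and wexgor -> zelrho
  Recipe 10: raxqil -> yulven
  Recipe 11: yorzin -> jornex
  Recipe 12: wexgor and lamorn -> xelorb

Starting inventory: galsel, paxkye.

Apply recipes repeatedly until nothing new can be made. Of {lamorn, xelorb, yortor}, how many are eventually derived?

paxkye and galsel -> yortor (Recipe 8).
galsel and paxkye and yortor -> lamorn (Recipe 3).
lamorn -> ondorb (Recipe 6).
Using Recipe 4, paxkye and ondorb make wexgor.
wexgor and lamorn -> xelorb (Recipe 12).
lamorn: reached.
xelorb: reached.
yortor: reached.
All 3 are reached.

3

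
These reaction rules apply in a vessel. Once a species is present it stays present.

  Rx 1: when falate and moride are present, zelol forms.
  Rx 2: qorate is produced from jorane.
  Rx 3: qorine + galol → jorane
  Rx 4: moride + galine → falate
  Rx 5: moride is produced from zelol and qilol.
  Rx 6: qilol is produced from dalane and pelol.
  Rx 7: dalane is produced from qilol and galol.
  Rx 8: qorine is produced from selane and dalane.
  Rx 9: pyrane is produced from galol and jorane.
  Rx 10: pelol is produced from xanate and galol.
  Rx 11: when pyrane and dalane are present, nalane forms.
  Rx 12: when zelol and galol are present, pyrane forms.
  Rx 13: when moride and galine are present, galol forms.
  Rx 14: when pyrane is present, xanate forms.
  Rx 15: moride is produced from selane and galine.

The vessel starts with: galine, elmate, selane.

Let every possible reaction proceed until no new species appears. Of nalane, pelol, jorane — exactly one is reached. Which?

selane and galine present → moride forms (Rx 15).
moride and galine present → galol forms (Rx 13).
moride and galine present → falate forms (Rx 4).
falate and moride present → zelol forms (Rx 1).
zelol and galol present → pyrane forms (Rx 12).
pyrane present → xanate forms (Rx 14).
xanate and galol present → pelol forms (Rx 10).
jorane would need qorine and galol (Rx 3), but qorine never forms. nalane would need pyrane and dalane (Rx 11), but dalane never forms.

pelol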